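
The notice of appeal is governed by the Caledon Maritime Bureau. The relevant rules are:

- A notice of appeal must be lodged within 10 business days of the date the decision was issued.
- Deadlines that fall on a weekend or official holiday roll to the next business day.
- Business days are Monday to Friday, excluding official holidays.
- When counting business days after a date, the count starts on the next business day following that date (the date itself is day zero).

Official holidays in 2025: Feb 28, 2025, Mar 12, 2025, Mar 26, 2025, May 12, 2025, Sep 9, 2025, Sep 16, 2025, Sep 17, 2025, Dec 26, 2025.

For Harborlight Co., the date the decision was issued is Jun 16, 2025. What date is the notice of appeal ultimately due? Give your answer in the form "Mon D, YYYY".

10 business days after Jun 16, 2025, excluding weekends and holidays, is Jun 30, 2025.
Jun 30, 2025 (Monday) is already a business day.
Final deadline: Jun 30, 2025.

Jun 30, 2025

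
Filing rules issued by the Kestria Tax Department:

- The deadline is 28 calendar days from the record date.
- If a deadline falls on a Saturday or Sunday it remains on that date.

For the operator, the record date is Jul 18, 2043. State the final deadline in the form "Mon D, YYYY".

Aug 15, 2043

Adding 28 calendar days to Jul 18, 2043 gives Aug 15, 2043.
Aug 15, 2043 falls on a Saturday. The rules make no weekend/holiday allowance, so it remains Aug 15, 2043.
The final due date is Aug 15, 2043.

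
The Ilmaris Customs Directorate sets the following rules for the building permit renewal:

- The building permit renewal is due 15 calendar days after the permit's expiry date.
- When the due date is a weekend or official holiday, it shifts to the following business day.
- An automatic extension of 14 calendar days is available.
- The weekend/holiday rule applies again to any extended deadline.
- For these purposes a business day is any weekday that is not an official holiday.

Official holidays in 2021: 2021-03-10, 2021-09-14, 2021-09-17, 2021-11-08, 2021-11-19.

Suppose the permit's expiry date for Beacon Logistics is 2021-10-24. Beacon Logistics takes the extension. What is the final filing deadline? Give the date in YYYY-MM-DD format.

Adding 15 calendar days to 2021-10-24 gives 2021-11-08.
2021-11-08 is a listed holiday; the next business day is 2021-11-09 (Tuesday).
The 14-calendar-day extension moves the deadline from 2021-11-09 to 2021-11-23.
2021-11-23 falls on a Tuesday, which is a business day, so no adjustment is needed.
Deadline: 2021-11-23.

2021-11-23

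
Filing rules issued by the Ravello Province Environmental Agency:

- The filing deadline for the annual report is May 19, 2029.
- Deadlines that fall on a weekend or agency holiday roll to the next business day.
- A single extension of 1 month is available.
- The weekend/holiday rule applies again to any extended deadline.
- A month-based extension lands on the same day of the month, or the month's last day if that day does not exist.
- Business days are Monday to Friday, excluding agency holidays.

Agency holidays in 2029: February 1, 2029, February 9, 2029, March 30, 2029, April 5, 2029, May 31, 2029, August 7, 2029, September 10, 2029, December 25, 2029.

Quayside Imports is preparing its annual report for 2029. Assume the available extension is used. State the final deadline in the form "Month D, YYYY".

June 21, 2029

Start from the fixed due date, May 19, 2029.
Because May 19, 2029 is a Saturday, the deadline becomes May 21, 2029 (Monday).
Applying the 1 month extension: 1 month after May 21, 2029 is June 21, 2029.
Since June 21, 2029 is a Thursday and not a holiday, the date is unchanged.
Final deadline: June 21, 2029.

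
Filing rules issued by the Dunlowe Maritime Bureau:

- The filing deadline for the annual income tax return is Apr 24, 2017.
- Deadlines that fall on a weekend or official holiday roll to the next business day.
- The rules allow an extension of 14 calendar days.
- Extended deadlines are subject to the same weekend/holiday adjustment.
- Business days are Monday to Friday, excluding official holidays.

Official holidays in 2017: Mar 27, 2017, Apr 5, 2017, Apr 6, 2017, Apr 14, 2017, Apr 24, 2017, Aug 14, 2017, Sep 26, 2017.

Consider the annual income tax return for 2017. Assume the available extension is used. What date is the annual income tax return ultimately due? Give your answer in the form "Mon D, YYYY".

May 9, 2017

The stated deadline is Apr 24, 2017.
Apr 24, 2017 falls on a listed holiday. Rolling to the next business day gives Apr 25, 2017, a Tuesday.
Add the 14 calendar-day extension to Apr 25, 2017: May 9, 2017.
May 9, 2017 falls on a Tuesday, which is a business day, so no adjustment is needed.
So the filing is due May 9, 2017.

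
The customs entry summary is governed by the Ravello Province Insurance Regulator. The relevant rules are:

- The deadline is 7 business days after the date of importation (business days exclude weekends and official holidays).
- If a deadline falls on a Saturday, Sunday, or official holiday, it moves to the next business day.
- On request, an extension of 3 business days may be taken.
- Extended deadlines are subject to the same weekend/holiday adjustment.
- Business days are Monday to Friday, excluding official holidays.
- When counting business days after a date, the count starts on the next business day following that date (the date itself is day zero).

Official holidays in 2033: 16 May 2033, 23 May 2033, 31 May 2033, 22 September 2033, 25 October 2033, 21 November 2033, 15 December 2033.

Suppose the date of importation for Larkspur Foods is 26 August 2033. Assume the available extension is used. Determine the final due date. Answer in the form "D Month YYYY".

Counting 7 business days after 26 August 2033 (skipping weekends and listed holidays) reaches 6 September 2033.
Since 6 September 2033 is a Tuesday and not a holiday, the date is unchanged.
Applying the 3-business-day extension: 3 business days after 6 September 2033 is 9 September 2033.
9 September 2033 (Friday) is already a business day.
The final due date is 9 September 2033.

9 September 2033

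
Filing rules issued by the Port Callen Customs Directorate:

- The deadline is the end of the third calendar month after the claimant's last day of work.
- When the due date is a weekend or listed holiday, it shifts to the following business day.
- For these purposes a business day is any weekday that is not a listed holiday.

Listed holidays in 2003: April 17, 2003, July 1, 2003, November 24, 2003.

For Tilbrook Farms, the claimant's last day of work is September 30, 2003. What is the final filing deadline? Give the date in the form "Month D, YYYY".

December 31, 2003

3 months after September 30, 2003 is December 2003; that month ends on December 31, 2003.
December 31, 2003 falls on a Wednesday, which is a business day, so no adjustment is needed.
So the filing is due December 31, 2003.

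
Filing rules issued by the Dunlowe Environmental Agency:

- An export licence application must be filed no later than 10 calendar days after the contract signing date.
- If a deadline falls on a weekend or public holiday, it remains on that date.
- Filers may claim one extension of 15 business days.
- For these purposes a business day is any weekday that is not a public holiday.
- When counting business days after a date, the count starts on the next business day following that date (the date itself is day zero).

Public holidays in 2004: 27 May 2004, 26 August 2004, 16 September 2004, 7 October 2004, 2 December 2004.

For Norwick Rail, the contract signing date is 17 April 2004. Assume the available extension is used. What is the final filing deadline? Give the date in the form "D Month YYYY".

Trigger date 17 April 2004 + 10 calendar days = 27 April 2004.
27 April 2004 is a Tuesday; no weekend or holiday adjustment applies.
The 15-business-day extension runs from 27 April 2004 to 18 May 2004.
18 May 2004 is a Tuesday; no weekend or holiday adjustment applies.
So the filing is due 18 May 2004.

18 May 2004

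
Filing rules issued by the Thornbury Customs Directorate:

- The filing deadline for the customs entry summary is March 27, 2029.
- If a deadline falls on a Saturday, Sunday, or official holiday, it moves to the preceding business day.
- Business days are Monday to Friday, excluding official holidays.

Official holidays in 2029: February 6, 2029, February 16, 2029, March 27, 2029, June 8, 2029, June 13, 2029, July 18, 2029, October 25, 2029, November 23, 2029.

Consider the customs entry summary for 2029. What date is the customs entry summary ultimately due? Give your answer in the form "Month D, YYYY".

The stated deadline is March 27, 2029.
Because March 27, 2029 is a listed holiday, the deadline becomes March 26, 2029 (Monday).
Deadline: March 26, 2029.

March 26, 2029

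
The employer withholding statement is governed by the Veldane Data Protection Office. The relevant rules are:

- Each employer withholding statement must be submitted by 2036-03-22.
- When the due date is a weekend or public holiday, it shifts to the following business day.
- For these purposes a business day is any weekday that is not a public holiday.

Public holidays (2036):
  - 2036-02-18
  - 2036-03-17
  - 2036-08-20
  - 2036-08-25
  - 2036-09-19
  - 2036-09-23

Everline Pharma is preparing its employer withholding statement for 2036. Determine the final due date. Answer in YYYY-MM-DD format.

The stated deadline is 2036-03-22.
2036-03-22 falls on a Saturday. Rolling to the next business day gives 2036-03-24, a Monday.
So the filing is due 2036-03-24.

2036-03-24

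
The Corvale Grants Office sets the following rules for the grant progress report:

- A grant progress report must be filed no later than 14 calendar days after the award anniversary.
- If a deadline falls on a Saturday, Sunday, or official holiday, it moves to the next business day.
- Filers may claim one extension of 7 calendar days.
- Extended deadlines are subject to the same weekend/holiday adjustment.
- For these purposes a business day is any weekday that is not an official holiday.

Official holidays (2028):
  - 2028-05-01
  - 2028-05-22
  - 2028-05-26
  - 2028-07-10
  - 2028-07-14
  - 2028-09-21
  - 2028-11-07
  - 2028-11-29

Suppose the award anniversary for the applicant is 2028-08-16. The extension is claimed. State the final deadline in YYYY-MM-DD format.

Adding 14 calendar days to 2028-08-16 gives 2028-08-30.
2028-08-30 is a Wednesday and not a listed holiday, so it stands.
Applying the 7-calendar-day extension: 2028-08-30 + 7 days = 2028-09-06.
Since 2028-09-06 is a Wednesday and not a holiday, the date is unchanged.
The final due date is 2028-09-06.

2028-09-06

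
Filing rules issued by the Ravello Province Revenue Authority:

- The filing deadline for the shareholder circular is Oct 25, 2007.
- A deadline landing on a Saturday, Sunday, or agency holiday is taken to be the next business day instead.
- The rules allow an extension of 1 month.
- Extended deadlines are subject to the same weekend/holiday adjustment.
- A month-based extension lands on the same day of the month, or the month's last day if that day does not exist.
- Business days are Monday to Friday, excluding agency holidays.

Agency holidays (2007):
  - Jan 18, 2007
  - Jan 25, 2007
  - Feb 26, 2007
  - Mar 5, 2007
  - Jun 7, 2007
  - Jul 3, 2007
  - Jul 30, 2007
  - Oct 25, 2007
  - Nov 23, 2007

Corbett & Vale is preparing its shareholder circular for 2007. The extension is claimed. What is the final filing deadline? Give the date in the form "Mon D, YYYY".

Start from the fixed due date, Oct 25, 2007.
Oct 25, 2007 is a listed holiday, so it moves to the next business day, Oct 26, 2007 (Friday).
Applying the 1 month extension: 1 month after Oct 26, 2007 is Nov 26, 2007.
Nov 26, 2007 is a Monday and not a listed holiday, so it stands.
The final due date is Nov 26, 2007.

Nov 26, 2007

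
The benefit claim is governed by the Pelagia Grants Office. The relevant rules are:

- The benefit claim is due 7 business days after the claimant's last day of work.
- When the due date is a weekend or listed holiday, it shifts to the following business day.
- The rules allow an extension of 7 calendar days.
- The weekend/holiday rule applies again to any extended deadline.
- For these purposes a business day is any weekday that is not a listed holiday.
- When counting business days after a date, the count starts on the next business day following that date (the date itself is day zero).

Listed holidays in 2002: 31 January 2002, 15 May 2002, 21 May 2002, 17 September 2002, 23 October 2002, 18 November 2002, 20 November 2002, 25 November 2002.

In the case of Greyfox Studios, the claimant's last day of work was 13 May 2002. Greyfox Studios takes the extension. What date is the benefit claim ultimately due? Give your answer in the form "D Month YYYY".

31 May 2002

Starting the day after 13 May 2002 and counting 7 business days lands on 24 May 2002.
Since 24 May 2002 is a Friday and not a holiday, the date is unchanged.
Add the 7 calendar-day extension to 24 May 2002: 31 May 2002.
Since 31 May 2002 is a Friday and not a holiday, the date is unchanged.
Final deadline: 31 May 2002.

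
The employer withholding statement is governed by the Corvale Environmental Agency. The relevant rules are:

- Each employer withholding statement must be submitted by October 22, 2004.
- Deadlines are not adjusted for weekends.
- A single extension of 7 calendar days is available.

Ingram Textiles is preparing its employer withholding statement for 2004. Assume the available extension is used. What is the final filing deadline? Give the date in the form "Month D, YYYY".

The statutory due date is October 22, 2004.
No adjustment is made for weekends or holidays, so October 22, 2004 stands.
The 7-calendar-day extension moves the deadline from October 22, 2004 to October 29, 2004.
October 29, 2004 falls on a Friday. The rules make no weekend/holiday allowance, so it remains October 29, 2004.
Final deadline: October 29, 2004.

October 29, 2004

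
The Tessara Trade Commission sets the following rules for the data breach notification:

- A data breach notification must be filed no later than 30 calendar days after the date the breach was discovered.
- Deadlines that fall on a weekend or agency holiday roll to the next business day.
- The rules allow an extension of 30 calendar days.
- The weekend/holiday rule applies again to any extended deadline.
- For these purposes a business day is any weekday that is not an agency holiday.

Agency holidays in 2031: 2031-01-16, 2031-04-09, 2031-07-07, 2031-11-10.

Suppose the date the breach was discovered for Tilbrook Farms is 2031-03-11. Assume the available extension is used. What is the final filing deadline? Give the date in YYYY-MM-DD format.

30 calendar days after 2031-03-11 is 2031-04-10.
2031-04-10 is a Thursday and not a listed holiday, so it stands.
Applying the 30-calendar-day extension: 2031-04-10 + 30 days = 2031-05-10.
2031-05-10 is a Saturday, so it moves to the next business day, 2031-05-12 (Monday).
Final deadline: 2031-05-12.

2031-05-12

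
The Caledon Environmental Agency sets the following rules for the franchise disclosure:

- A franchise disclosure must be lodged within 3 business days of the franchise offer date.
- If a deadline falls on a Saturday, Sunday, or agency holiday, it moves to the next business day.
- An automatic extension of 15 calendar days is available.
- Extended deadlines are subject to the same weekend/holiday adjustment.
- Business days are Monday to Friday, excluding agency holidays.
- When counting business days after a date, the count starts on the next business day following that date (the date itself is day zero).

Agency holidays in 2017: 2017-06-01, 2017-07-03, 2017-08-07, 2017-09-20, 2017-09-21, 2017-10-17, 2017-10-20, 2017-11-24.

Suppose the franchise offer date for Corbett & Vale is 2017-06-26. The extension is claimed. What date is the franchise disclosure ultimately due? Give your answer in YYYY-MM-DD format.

2017-07-14

3 business days after 2017-06-26, excluding weekends and holidays, is 2017-06-29.
2017-06-29 (Thursday) is already a business day.
With the 15-day extension, 2017-06-29 becomes 2017-07-14.
2017-07-14 falls on a Friday, which is a business day, so no adjustment is needed.
So the filing is due 2017-07-14.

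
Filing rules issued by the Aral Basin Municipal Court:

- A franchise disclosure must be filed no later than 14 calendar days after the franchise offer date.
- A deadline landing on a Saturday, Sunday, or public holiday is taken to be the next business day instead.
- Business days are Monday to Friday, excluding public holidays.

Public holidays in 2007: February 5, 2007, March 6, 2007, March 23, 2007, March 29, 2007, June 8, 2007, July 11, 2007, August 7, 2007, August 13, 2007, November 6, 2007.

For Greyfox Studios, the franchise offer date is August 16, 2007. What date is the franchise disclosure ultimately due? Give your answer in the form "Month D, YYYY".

From August 16, 2007, 14 calendar days later is August 30, 2007.
August 30, 2007 (Thursday) is already a business day.
Final deadline: August 30, 2007.

August 30, 2007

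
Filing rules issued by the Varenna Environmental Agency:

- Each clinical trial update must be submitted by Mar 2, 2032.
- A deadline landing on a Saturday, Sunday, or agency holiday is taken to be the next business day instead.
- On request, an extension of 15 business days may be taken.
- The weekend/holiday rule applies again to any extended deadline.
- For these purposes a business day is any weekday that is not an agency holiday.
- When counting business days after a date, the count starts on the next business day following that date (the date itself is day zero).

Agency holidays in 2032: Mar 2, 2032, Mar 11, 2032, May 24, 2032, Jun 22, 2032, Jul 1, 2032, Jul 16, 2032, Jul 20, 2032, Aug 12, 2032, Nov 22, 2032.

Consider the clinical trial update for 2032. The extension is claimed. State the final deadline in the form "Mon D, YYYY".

Start from the fixed due date, Mar 2, 2032.
Mar 2, 2032 is a listed holiday; the next business day is Mar 3, 2032 (Wednesday).
The 15-business-day extension runs from Mar 3, 2032 to Mar 25, 2032.
Mar 25, 2032 is a Thursday and not a listed holiday, so it stands.
So the filing is due Mar 25, 2032.

Mar 25, 2032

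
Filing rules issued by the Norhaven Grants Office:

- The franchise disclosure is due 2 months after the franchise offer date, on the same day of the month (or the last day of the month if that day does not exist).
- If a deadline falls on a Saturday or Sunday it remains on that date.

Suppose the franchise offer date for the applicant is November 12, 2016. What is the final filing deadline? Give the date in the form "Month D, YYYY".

January 12, 2017

2 months from November 12, 2016 is January 12, 2017.
No adjustment is made for weekends or holidays, so January 12, 2017 stands.
Deadline: January 12, 2017.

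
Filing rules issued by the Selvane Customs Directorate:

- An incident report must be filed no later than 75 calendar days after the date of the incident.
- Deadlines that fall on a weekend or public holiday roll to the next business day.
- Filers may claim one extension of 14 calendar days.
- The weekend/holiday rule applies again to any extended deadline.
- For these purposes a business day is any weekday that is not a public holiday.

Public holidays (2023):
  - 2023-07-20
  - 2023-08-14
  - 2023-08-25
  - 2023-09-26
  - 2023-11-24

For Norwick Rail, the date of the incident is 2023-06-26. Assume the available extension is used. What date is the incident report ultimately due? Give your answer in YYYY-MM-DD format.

2023-09-25

75 calendar days after 2023-06-26 is 2023-09-09.
2023-09-09 is a Saturday; the next business day is 2023-09-11 (Monday).
The 14-calendar-day extension moves the deadline from 2023-09-11 to 2023-09-25.
2023-09-25 falls on a Monday, which is a business day, so no adjustment is needed.
Deadline: 2023-09-25.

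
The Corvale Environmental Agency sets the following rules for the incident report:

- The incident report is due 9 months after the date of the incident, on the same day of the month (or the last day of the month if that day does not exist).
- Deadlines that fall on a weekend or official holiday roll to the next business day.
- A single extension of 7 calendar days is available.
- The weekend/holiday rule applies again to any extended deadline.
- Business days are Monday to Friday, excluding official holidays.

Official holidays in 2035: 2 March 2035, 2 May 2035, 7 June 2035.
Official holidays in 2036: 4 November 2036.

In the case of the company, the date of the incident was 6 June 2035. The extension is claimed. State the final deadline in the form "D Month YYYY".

13 March 2036

Moving 9 months forward from 6 June 2035 on the corresponding day gives 6 March 2036.
6 March 2036 is a Thursday and not a listed holiday, so it stands.
Add the 7 calendar-day extension to 6 March 2036: 13 March 2036.
13 March 2036 falls on a Thursday, which is a business day, so no adjustment is needed.
Deadline: 13 March 2036.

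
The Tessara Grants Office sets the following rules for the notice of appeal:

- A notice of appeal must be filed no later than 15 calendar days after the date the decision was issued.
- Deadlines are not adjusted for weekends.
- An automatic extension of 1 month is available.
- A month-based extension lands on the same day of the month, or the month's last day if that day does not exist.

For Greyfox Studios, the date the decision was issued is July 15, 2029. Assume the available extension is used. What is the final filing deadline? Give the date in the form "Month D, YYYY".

Trigger date July 15, 2029 + 15 calendar days = July 30, 2029.
No adjustment is made for weekends or holidays, so July 30, 2029 stands.
The 1 month extension carries July 30, 2029 to August 30, 2029.
August 30, 2029 falls on a Thursday. The rules make no weekend/holiday allowance, so it remains August 30, 2029.
Final deadline: August 30, 2029.

August 30, 2029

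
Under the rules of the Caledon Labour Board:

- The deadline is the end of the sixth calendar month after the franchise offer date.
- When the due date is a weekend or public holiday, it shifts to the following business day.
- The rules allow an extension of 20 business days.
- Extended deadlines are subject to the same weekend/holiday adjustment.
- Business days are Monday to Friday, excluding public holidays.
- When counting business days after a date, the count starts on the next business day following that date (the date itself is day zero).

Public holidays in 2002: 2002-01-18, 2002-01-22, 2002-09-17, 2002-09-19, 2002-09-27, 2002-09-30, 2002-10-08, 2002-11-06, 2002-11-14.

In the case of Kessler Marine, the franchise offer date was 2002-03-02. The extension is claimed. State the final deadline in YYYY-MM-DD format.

2002-10-30

6 months after 2002-03-02 falls in September 2002; the last day of that month is 2002-09-30.
2002-09-30 is a listed holiday; the next business day is 2002-10-01 (Tuesday).
The 20-business-day extension runs from 2002-10-01 to 2002-10-30.
2002-10-30 falls on a Wednesday, which is a business day, so no adjustment is needed.
So the filing is due 2002-10-30.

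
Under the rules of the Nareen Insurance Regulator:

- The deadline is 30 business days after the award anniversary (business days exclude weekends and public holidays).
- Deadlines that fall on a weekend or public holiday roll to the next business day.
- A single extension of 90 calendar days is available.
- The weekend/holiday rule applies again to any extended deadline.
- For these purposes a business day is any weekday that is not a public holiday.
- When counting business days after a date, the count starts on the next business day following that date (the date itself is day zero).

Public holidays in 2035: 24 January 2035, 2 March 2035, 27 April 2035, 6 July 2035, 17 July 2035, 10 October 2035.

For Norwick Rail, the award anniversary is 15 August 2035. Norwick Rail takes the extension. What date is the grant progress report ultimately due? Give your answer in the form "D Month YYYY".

Counting 30 business days after 15 August 2035 (skipping weekends and listed holidays) reaches 26 September 2035.
Since 26 September 2035 is a Wednesday and not a holiday, the date is unchanged.
The 90-calendar-day extension moves the deadline from 26 September 2035 to 25 December 2035.
25 December 2035 is a Tuesday and not a listed holiday, so it stands.
So the filing is due 25 December 2035.

25 December 2035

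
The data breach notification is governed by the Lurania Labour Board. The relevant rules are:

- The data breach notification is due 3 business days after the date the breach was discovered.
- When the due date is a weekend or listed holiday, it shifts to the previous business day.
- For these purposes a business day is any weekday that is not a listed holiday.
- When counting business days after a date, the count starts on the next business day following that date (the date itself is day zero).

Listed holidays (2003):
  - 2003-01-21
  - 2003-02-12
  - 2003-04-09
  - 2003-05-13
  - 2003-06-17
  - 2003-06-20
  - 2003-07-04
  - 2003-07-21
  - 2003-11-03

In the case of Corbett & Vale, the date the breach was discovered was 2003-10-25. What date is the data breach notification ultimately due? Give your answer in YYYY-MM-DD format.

3 business days after 2003-10-25, excluding weekends and holidays, is 2003-10-29.
2003-10-29 (Wednesday) is already a business day.
Deadline: 2003-10-29.

2003-10-29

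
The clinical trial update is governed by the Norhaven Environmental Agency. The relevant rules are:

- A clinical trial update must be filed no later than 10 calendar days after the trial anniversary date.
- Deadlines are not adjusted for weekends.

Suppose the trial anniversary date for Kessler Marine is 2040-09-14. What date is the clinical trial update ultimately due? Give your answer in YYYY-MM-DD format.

2040-09-24

Adding 10 calendar days to 2040-09-14 gives 2040-09-24.
No adjustment is made for weekends or holidays, so 2040-09-24 stands.
The final due date is 2040-09-24.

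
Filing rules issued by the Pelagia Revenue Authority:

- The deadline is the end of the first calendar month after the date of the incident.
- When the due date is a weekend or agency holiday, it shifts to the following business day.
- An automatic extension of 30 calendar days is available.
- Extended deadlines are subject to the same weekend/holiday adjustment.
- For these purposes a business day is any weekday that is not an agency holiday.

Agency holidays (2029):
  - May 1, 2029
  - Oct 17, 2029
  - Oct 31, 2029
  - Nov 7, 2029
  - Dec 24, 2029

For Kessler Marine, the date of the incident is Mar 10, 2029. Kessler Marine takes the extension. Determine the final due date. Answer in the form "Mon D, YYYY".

May 30, 2029

1 month after Mar 10, 2029 is April 2029; that month ends on Apr 30, 2029.
Since Apr 30, 2029 is a Monday and not a holiday, the date is unchanged.
With the 30-day extension, Apr 30, 2029 becomes May 30, 2029.
May 30, 2029 falls on a Wednesday, which is a business day, so no adjustment is needed.
So the filing is due May 30, 2029.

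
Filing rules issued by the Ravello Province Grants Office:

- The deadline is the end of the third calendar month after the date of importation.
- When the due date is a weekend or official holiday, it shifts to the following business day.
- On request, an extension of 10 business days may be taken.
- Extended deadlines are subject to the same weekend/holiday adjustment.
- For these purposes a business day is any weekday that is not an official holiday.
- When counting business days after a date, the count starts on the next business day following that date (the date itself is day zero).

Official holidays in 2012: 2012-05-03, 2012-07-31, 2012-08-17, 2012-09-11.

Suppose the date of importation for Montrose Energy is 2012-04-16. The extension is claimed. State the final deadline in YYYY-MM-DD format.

The third month after 2012-04-16 is July 2012, whose last day is 2012-07-31.
2012-07-31 is a listed holiday; the next business day is 2012-08-01 (Wednesday).
Counting 10 further business days from 2012-08-01 reaches 2012-08-15.
2012-08-15 (Wednesday) is already a business day.
Deadline: 2012-08-15.

2012-08-15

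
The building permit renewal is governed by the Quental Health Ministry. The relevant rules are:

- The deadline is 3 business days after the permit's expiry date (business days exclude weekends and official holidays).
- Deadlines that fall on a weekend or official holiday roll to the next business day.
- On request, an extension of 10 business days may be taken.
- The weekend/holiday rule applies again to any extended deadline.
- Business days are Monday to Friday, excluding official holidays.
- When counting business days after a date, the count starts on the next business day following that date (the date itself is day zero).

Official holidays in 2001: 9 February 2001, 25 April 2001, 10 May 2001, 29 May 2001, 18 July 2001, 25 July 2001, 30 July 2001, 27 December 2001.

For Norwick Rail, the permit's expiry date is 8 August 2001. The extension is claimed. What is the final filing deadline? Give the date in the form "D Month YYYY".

27 August 2001

3 business days after 8 August 2001, excluding weekends and holidays, is 13 August 2001.
13 August 2001 is a Monday and not a listed holiday, so it stands.
Applying the 10-business-day extension: 10 business days after 13 August 2001 is 27 August 2001.
Since 27 August 2001 is a Monday and not a holiday, the date is unchanged.
Deadline: 27 August 2001.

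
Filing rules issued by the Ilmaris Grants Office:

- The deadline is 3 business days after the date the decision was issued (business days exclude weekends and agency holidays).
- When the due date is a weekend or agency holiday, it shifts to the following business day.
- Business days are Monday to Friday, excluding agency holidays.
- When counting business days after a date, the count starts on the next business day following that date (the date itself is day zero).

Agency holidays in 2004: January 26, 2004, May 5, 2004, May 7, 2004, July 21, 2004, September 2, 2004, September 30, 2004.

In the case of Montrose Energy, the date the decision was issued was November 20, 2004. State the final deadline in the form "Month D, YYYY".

November 24, 2004

Starting the day after November 20, 2004 and counting 3 business days lands on November 24, 2004.
November 24, 2004 falls on a Wednesday, which is a business day, so no adjustment is needed.
The final due date is November 24, 2004.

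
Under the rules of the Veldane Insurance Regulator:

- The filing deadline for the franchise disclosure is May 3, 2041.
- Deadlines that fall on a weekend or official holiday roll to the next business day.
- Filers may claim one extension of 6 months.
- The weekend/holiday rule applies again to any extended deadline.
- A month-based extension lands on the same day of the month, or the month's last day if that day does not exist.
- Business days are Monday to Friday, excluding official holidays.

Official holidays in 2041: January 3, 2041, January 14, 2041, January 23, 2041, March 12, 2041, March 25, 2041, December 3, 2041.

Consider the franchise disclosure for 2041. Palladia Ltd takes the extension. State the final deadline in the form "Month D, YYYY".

The stated deadline is May 3, 2041.
May 3, 2041 falls on a Friday, which is a business day, so no adjustment is needed.
Applying the 6 months extension: 6 months after May 3, 2041 is November 3, 2041.
Because November 3, 2041 is a Sunday, the deadline becomes November 4, 2041 (Monday).
Final deadline: November 4, 2041.

November 4, 2041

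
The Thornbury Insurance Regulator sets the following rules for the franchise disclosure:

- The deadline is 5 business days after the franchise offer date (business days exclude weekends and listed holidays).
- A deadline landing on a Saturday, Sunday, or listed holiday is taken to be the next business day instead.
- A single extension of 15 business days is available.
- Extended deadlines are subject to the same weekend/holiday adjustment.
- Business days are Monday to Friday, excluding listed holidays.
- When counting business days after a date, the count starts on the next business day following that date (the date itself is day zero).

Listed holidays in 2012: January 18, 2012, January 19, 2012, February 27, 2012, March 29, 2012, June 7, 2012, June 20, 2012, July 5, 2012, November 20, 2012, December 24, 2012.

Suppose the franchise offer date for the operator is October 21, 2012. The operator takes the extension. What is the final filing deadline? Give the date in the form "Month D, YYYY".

5 business days after October 21, 2012, excluding weekends and holidays, is October 26, 2012.
Since October 26, 2012 is a Friday and not a holiday, the date is unchanged.
Counting 15 further business days from October 26, 2012 reaches November 16, 2012.
November 16, 2012 is a Friday and not a listed holiday, so it stands.
The final due date is November 16, 2012.

November 16, 2012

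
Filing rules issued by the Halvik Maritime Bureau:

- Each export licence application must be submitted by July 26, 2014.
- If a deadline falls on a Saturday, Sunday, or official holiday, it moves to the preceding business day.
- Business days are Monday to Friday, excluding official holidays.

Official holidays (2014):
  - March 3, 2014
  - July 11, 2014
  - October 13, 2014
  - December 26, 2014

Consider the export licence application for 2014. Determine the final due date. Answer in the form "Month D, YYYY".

The stated deadline is July 26, 2014.
Because July 26, 2014 is a Saturday, the deadline becomes July 25, 2014 (Friday).
Final deadline: July 25, 2014.

July 25, 2014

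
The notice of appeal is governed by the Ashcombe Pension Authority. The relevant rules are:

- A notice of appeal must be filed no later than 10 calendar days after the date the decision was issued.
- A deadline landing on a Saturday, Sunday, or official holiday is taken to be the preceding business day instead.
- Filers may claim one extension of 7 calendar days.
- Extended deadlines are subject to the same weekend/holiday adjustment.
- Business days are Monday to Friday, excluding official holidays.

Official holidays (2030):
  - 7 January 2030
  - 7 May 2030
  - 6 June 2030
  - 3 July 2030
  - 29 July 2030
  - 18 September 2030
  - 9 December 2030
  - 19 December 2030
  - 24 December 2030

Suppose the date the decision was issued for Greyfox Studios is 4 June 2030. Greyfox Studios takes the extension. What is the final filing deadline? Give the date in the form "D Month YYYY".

21 June 2030

Trigger date 4 June 2030 + 10 calendar days = 14 June 2030.
Since 14 June 2030 is a Friday and not a holiday, the date is unchanged.
Add the 7 calendar-day extension to 14 June 2030: 21 June 2030.
21 June 2030 falls on a Friday, which is a business day, so no adjustment is needed.
Final deadline: 21 June 2030.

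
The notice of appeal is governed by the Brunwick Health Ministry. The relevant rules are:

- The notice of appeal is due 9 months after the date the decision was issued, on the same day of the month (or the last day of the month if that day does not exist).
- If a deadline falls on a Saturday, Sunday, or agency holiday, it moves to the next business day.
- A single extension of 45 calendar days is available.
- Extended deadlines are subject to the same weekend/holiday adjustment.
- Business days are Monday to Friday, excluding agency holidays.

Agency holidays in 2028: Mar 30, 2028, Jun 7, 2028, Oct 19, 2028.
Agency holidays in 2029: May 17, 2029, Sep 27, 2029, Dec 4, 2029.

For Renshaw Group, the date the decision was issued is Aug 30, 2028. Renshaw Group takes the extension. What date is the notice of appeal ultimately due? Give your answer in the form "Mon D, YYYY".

Moving 9 months forward from Aug 30, 2028 on the corresponding day gives May 30, 2029.
May 30, 2029 falls on a Wednesday, which is a business day, so no adjustment is needed.
Applying the 45-calendar-day extension: May 30, 2029 + 45 days = Jul 14, 2029.
Jul 14, 2029 is a Saturday; the next business day is Jul 16, 2029 (Monday).
So the filing is due Jul 16, 2029.

Jul 16, 2029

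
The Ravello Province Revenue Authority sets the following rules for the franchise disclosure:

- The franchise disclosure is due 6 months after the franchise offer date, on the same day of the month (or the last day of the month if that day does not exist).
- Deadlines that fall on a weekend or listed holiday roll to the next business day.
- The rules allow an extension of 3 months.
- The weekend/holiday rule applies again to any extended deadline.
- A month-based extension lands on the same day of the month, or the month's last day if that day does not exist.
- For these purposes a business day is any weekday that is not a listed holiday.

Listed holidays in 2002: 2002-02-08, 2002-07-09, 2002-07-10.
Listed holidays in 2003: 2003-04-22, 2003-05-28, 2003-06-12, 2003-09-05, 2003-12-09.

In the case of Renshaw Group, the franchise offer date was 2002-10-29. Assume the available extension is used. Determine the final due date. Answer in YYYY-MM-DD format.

6 months from 2002-10-29 is 2003-04-29.
2003-04-29 is a Tuesday and not a listed holiday, so it stands.
Add 3 months to 2003-04-29: 2003-07-29.
Since 2003-07-29 is a Tuesday and not a holiday, the date is unchanged.
The final due date is 2003-07-29.

2003-07-29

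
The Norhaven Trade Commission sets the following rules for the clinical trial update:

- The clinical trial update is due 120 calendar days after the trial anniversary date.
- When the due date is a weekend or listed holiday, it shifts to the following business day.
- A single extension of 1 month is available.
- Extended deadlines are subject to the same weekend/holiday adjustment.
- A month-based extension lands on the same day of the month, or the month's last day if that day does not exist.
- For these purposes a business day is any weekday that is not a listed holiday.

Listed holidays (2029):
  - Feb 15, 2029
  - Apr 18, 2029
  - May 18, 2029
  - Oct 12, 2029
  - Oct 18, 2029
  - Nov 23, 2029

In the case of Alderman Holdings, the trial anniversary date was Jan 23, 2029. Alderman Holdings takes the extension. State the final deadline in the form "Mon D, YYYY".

Jun 25, 2029

Adding 120 calendar days to Jan 23, 2029 gives May 23, 2029.
Since May 23, 2029 is a Wednesday and not a holiday, the date is unchanged.
The 1 month extension carries May 23, 2029 to Jun 23, 2029.
Jun 23, 2029 is a Saturday, so it moves to the next business day, Jun 25, 2029 (Monday).
The final due date is Jun 25, 2029.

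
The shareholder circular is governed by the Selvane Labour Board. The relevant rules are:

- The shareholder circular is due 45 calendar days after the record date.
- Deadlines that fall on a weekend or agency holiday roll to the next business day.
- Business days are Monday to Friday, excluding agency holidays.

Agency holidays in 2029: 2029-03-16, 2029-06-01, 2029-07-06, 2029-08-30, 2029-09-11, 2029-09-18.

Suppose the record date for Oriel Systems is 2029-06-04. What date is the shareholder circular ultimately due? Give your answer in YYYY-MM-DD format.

2029-07-19

Adding 45 calendar days to 2029-06-04 gives 2029-07-19.
2029-07-19 is a Thursday and not a listed holiday, so it stands.
Deadline: 2029-07-19.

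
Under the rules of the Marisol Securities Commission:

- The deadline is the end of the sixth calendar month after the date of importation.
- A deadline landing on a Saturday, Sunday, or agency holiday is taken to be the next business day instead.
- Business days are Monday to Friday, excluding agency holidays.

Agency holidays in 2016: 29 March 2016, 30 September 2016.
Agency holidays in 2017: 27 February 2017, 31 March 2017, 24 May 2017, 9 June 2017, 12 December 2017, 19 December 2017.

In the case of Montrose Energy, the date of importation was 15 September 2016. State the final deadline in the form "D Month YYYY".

3 April 2017

6 months after 15 September 2016 falls in March 2017; the last day of that month is 31 March 2017.
31 March 2017 falls on a listed holiday. Rolling to the next business day gives 3 April 2017, a Monday.
The final due date is 3 April 2017.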